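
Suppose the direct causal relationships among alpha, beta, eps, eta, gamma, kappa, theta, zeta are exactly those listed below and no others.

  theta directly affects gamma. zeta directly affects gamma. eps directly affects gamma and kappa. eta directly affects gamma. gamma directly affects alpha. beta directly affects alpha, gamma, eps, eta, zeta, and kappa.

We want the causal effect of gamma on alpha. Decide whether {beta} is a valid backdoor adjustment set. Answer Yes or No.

Yes

Backdoor paths from gamma to alpha (paths whose first edge points into gamma):
  P1: gamma <- beta -> alpha
  P2: gamma <- zeta <- beta -> alpha
  P3: gamma <- eta <- beta -> alpha
  P4: gamma <- eps <- beta -> alpha
  P5: gamma <- eps -> kappa <- beta -> alpha
Condition 1 (no descendant of gamma in the set): holds — descendants of gamma are {alpha}; none are in {beta}.
Condition 2 (every backdoor path blocked by {beta}):
  P1: blocked at fork node beta ∈ conditioning set.
  P2: blocked at fork node beta ∈ conditioning set.
  P3: blocked at fork node beta ∈ conditioning set.
  P4: blocked at fork node beta ∈ conditioning set.
  P5: blocked at collider kappa (neither it nor any descendant is in the conditioning set).
{beta} satisfies the backdoor criterion.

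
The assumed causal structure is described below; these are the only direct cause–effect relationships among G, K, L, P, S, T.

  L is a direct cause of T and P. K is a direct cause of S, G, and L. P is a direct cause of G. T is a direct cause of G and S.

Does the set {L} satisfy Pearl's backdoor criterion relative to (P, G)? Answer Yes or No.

Yes

Backdoor paths from P to G (paths whose first edge points into P):
  P1: P <- L <- K -> S <- T -> G
  P2: P <- L <- K -> G
  P3: P <- L -> T -> S <- K -> G
  P4: P <- L -> T -> G
Condition 1 (no descendant of P in the set): holds — descendants of P are {G}; none are in {L}.
Condition 2 (every backdoor path blocked by {L}):
  P1: blocked at chain node L ∈ conditioning set.
  P2: blocked at chain node L ∈ conditioning set.
  P3: blocked at fork node L ∈ conditioning set.
  P4: blocked at fork node L ∈ conditioning set.
{L} satisfies the backdoor criterion.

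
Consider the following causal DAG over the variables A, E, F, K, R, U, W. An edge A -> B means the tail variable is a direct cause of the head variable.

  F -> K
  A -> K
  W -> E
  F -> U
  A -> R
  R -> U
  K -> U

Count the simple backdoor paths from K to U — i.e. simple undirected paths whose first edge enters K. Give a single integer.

A backdoor path from K to U is any simple undirected path whose first edge points into K (i.e. leaves K via a parent).
Parents of K: {A, F}.
Enumerating:
  P1: K <- A -> R -> U
  P2: K <- F -> U
That exhausts the simple backdoor paths. Count: 2.

2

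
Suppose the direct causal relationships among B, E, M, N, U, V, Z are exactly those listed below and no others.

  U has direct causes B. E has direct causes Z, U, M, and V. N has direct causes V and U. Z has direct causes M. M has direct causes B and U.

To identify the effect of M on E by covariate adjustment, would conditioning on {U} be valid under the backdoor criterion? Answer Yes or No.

Backdoor paths from M to E (paths whose first edge points into M):
  P1: M <- B -> U -> N <- V -> E
  P2: M <- B -> U -> E
  P3: M <- U -> N <- V -> E
  P4: M <- U -> E
Condition 1 (no descendant of M in the set): holds — descendants of M are {E, Z}; none are in {U}.
Condition 2 (every backdoor path blocked by {U}):
  P1: blocked at chain node U ∈ conditioning set.
  P2: blocked at chain node U ∈ conditioning set.
  P3: blocked at fork node U ∈ conditioning set.
  P4: blocked at fork node U ∈ conditioning set.
{U} satisfies the backdoor criterion.

Yes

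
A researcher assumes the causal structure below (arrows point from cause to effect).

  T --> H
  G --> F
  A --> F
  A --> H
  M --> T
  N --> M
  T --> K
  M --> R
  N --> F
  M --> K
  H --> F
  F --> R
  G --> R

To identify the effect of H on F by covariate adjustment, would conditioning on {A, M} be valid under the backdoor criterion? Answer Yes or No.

Yes

Backdoor paths from H to F (paths whose first edge points into H):
  P1: H <- A -> F
  P2: H <- T <- M <- N -> F
  P3: H <- T <- M -> R <- G -> F
  P4: H <- T <- M -> R <- F
  P5: H <- T -> K <- M <- N -> F
  P6: H <- T -> K <- M -> R <- G -> F
  P7: H <- T -> K <- M -> R <- F
Condition 1 (no descendant of H in the set): holds — descendants of H are {F, R}; none are in {A, M}.
Condition 2 (every backdoor path blocked by {A, M}):
  P1: blocked at fork node A ∈ conditioning set.
  P2: blocked at chain node M ∈ conditioning set.
  P3: blocked at fork node M ∈ conditioning set.
  P4: blocked at fork node M ∈ conditioning set.
  P5: blocked at collider K (neither it nor any descendant is in the conditioning set).
  P6: blocked at collider K (neither it nor any descendant is in the conditioning set).
  P7: blocked at collider K (neither it nor any descendant is in the conditioning set).
{A, M} satisfies the backdoor criterion.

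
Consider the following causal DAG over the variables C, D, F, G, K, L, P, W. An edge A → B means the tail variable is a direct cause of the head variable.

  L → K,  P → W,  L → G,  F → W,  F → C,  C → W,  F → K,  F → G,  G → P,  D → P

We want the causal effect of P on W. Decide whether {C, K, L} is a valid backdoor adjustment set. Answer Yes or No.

Backdoor paths from P to W (paths whose first edge points into P):
  P1: P <- G <- L -> K <- F -> C -> W
  P2: P <- G <- L -> K <- F -> W
  P3: P <- G <- F -> C -> W
  P4: P <- G <- F -> W
Condition 1 (no descendant of P in the set): holds — descendants of P are {W}; none are in {C, K, L}.
Condition 2 (every backdoor path blocked by {C, K, L}):
  P1: blocked at fork node L ∈ conditioning set.
  P2: blocked at fork node L ∈ conditioning set.
  P3: blocked at chain node C ∈ conditioning set.
  P4: open — no interior node is in the conditioning set.
{C, K, L} does not satisfy the backdoor criterion.

No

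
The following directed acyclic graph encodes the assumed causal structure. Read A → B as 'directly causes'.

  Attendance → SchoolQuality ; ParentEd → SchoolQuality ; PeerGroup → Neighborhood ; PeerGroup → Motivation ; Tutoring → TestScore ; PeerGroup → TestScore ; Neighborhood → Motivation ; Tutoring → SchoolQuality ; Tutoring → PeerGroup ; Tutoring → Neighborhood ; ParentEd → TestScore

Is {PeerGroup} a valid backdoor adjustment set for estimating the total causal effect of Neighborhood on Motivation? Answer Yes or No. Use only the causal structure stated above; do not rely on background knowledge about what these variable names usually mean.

Backdoor paths from Neighborhood to Motivation (paths whose first edge points into Neighborhood):
  P1: Neighborhood <- Tutoring -> PeerGroup -> Motivation
  P2: Neighborhood <- Tutoring -> SchoolQuality <- ParentEd -> TestScore <- PeerGroup -> Motivation
  P3: Neighborhood <- Tutoring -> TestScore <- PeerGroup -> Motivation
  P4: Neighborhood <- PeerGroup -> Motivation
Condition 1 (no descendant of Neighborhood in the set): holds — descendants of Neighborhood are {Motivation}; none are in {PeerGroup}.
Condition 2 (every backdoor path blocked by {PeerGroup}):
  P1: blocked at chain node PeerGroup ∈ conditioning set.
  P2: blocked at collider SchoolQuality (neither it nor any descendant is in the conditioning set).
  P3: blocked at collider TestScore (neither it nor any descendant is in the conditioning set).
  P4: blocked at fork node PeerGroup ∈ conditioning set.
{PeerGroup} satisfies the backdoor criterion.

Yes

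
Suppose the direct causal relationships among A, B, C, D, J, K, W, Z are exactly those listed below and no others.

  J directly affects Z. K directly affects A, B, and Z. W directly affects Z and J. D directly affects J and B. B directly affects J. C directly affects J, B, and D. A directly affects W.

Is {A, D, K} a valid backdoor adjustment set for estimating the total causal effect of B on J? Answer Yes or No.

Backdoor paths from B to J (paths whose first edge points into B):
  P1: B <- K -> A -> W -> J
  P2: B <- K -> A -> W -> Z <- J
  P3: B <- K -> Z <- W -> J
  P4: B <- K -> Z <- J
  P5: B <- C -> D -> J
  P6: B <- C -> J
  P7: B <- D <- C -> J
  P8: B <- D -> J
Condition 1 (no descendant of B in the set): holds — descendants of B are {J, Z}; none are in {A, D, K}.
Condition 2 (every backdoor path blocked by {A, D, K}):
  P1: blocked at fork node K ∈ conditioning set.
  P2: blocked at fork node K ∈ conditioning set.
  P3: blocked at fork node K ∈ conditioning set.
  P4: blocked at fork node K ∈ conditioning set.
  P5: blocked at chain node D ∈ conditioning set.
  P6: open — no interior node is in the conditioning set.
  P7: blocked at chain node D ∈ conditioning set.
  P8: blocked at fork node D ∈ conditioning set.
{A, D, K} does not satisfy the backdoor criterion.

No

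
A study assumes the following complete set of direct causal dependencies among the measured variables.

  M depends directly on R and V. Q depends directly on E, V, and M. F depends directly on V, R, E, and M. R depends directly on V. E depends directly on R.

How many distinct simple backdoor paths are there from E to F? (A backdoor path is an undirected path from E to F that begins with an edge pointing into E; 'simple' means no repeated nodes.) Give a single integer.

7

A backdoor path from E to F is any simple undirected path whose first edge points into E (i.e. leaves E via a parent).
Parents of E: {R}.
Enumerating:
  P1: E <- R <- V -> M -> F
  P2: E <- R <- V -> F
  P3: E <- R <- V -> Q <- M -> F
  P4: E <- R -> M <- V -> F
  P5: E <- R -> M -> F
  P6: E <- R -> M -> Q <- V -> F
  P7: E <- R -> F
That exhausts the simple backdoor paths. Count: 7.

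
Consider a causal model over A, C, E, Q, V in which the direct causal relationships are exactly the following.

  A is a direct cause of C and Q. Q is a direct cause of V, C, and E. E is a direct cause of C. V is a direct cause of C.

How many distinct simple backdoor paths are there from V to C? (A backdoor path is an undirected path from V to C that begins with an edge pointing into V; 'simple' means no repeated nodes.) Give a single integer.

3

A backdoor path from V to C is any simple undirected path whose first edge points into V (i.e. leaves V via a parent).
Parents of V: {Q}.
Enumerating:
  P1: V <- Q <- A -> C
  P2: V <- Q -> E -> C
  P3: V <- Q -> C
That exhausts the simple backdoor paths. Count: 3.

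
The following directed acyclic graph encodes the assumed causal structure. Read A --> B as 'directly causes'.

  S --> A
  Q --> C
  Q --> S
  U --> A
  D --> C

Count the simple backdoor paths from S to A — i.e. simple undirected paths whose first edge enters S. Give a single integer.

0

A backdoor path from S to A is any simple undirected path whose first edge points into S (i.e. leaves S via a parent).
Parents of S: {Q}.
No simple path from any parent of S reaches A without revisiting S, so there are no backdoor paths.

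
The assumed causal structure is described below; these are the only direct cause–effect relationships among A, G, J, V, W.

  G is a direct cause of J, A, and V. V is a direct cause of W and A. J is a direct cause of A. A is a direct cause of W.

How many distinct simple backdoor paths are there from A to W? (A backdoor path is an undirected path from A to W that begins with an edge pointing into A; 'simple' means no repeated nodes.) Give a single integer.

3

A backdoor path from A to W is any simple undirected path whose first edge points into A (i.e. leaves A via a parent).
Parents of A: {G, J, V}.
Enumerating:
  P1: A <- G -> V -> W
  P2: A <- J <- G -> V -> W
  P3: A <- V -> W
That exhausts the simple backdoor paths. Count: 3.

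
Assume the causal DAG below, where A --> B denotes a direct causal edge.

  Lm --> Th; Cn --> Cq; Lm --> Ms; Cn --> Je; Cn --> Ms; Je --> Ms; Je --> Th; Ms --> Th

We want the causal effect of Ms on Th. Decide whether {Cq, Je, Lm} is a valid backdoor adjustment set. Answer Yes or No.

Yes

Backdoor paths from Ms to Th (paths whose first edge points into Ms):
  P1: Ms <- Cn -> Je -> Th
  P2: Ms <- Lm -> Th
  P3: Ms <- Je -> Th
Condition 1 (no descendant of Ms in the set): holds — descendants of Ms are {Th}; none are in {Cq, Je, Lm}.
Condition 2 (every backdoor path blocked by {Cq, Je, Lm}):
  P1: blocked at chain node Je ∈ conditioning set.
  P2: blocked at fork node Lm ∈ conditioning set.
  P3: blocked at fork node Je ∈ conditioning set.
{Cq, Je, Lm} satisfies the backdoor criterion.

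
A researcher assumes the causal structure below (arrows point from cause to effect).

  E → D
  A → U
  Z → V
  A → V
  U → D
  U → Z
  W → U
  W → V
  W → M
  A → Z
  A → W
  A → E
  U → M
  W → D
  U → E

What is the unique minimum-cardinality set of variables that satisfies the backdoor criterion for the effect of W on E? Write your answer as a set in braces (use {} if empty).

Variables eligible for adjustment (non-descendants of W, excluding W and E): {A}.
Backdoor paths from W to E:
  P1: W <- A -> U -> E
  P2: W <- A -> U -> D <- E
  P3: W <- A -> E
  P4: W <- A -> Z <- U -> E
  P5: W <- A -> Z <- U -> D <- E
  P6: W <- A -> V <- Z <- U -> E
  P7: W <- A -> V <- Z <- U -> D <- E
The empty set is not sufficient: P1 (W <- A -> U -> E) has no collider blocking it and no conditioned non-collider, so it is open.
Try {A}:
  P1: blocked at fork node A ∈ conditioning set.
  P2: blocked at fork node A ∈ conditioning set.
  P3: blocked at fork node A ∈ conditioning set.
  P4: blocked at fork node A ∈ conditioning set.
  P5: blocked at fork node A ∈ conditioning set.
  P6: blocked at fork node A ∈ conditioning set.
  P7: blocked at fork node A ∈ conditioning set.
{A} contains no descendant of W and blocks every backdoor path.
{A} is the unique smallest valid adjustment set.

{A}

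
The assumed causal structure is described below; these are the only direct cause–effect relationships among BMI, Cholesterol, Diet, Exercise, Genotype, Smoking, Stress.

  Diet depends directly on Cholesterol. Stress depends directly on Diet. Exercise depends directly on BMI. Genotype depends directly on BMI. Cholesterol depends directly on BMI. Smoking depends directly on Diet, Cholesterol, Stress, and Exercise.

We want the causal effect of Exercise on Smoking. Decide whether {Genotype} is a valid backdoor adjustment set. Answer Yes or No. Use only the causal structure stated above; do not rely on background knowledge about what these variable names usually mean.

Backdoor paths from Exercise to Smoking (paths whose first edge points into Exercise):
  P1: Exercise <- BMI -> Cholesterol -> Diet -> Stress -> Smoking
  P2: Exercise <- BMI -> Cholesterol -> Diet -> Smoking
  P3: Exercise <- BMI -> Cholesterol -> Smoking
Condition 1 (no descendant of Exercise in the set): holds — descendants of Exercise are {Smoking}; none are in {Genotype}.
Condition 2 (every backdoor path blocked by {Genotype}):
  P1: open — no interior node is in the conditioning set.
  P2: open — no interior node is in the conditioning set.
  P3: open — no interior node is in the conditioning set.
{Genotype} does not satisfy the backdoor criterion.

No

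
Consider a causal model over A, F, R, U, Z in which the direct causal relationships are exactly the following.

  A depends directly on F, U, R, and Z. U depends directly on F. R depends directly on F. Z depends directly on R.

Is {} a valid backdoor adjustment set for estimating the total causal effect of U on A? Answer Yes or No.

Backdoor paths from U to A (paths whose first edge points into U):
  P1: U <- F -> R -> Z -> A
  P2: U <- F -> R -> A
  P3: U <- F -> A
Condition 1 (no descendant of U in the set): holds — descendants of U are {A}; none are in {}.
Condition 2 (every backdoor path blocked by {}):
  P1: open — no interior node is in the conditioning set.
  P2: open — no interior node is in the conditioning set.
  P3: open — no interior node is in the conditioning set.
{} does not satisfy the backdoor criterion.

No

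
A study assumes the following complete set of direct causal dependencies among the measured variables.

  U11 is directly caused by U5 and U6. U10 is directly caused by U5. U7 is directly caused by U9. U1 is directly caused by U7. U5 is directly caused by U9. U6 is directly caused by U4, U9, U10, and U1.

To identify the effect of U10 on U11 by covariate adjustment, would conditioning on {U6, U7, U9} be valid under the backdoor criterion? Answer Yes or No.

Backdoor paths from U10 to U11 (paths whose first edge points into U10):
  P1: U10 <- U5 <- U9 -> U7 -> U1 -> U6 -> U11
  P2: U10 <- U5 <- U9 -> U6 -> U11
  P3: U10 <- U5 -> U11
Condition 1 (no descendant of U10 in the set): FAILS — U6 is a descendant of U10.
Condition 2 (every backdoor path blocked by {U6, U7, U9}):
  P1: blocked at fork node U9 ∈ conditioning set.
  P2: blocked at fork node U9 ∈ conditioning set.
  P3: open — no interior node is in the conditioning set.
{U6, U7, U9} does not satisfy the backdoor criterion.

No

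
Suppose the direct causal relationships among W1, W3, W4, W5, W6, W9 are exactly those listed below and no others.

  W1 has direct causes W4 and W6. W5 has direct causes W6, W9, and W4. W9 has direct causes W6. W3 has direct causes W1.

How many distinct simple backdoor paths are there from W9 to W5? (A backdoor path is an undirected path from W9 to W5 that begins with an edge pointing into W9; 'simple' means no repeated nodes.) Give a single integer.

2

A backdoor path from W9 to W5 is any simple undirected path whose first edge points into W9 (i.e. leaves W9 via a parent).
Parents of W9: {W6}.
Enumerating:
  P1: W9 <- W6 -> W1 <- W4 -> W5
  P2: W9 <- W6 -> W5
That exhausts the simple backdoor paths. Count: 2.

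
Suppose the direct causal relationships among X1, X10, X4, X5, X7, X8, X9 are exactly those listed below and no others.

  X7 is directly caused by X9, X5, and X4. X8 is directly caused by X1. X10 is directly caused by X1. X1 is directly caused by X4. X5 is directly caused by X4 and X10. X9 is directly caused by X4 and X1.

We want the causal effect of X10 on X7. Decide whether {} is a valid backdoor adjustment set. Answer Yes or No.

Backdoor paths from X10 to X7 (paths whose first edge points into X10):
  P1: X10 <- X1 <- X4 -> X9 -> X7
  P2: X10 <- X1 <- X4 -> X5 -> X7
  P3: X10 <- X1 <- X4 -> X7
  P4: X10 <- X1 -> X9 <- X4 -> X5 -> X7
  P5: X10 <- X1 -> X9 <- X4 -> X7
  P6: X10 <- X1 -> X9 -> X7
Condition 1 (no descendant of X10 in the set): holds — descendants of X10 are {X5, X7}; none are in {}.
Condition 2 (every backdoor path blocked by {}):
  P1: open — no interior node is in the conditioning set.
  P2: open — no interior node is in the conditioning set.
  P3: open — no interior node is in the conditioning set.
  P4: blocked at collider X9 (neither it nor any descendant is in the conditioning set).
  P5: blocked at collider X9 (neither it nor any descendant is in the conditioning set).
  P6: open — no interior node is in the conditioning set.
{} does not satisfy the backdoor criterion.

No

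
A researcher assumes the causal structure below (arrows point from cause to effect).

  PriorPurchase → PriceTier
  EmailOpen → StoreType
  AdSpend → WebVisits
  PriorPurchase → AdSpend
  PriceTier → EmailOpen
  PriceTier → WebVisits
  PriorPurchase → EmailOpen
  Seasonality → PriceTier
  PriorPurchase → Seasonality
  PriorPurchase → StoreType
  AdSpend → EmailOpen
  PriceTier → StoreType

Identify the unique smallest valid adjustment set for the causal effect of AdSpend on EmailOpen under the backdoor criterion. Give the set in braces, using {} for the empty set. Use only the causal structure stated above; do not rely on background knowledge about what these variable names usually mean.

Variables eligible for adjustment (non-descendants of AdSpend, excluding AdSpend and EmailOpen): {PriceTier, PriorPurchase, Seasonality}.
Backdoor paths from AdSpend to EmailOpen:
  P1: AdSpend <- PriorPurchase -> Seasonality -> PriceTier -> EmailOpen
  P2: AdSpend <- PriorPurchase -> Seasonality -> PriceTier -> StoreType <- EmailOpen
  P3: AdSpend <- PriorPurchase -> PriceTier -> EmailOpen
  P4: AdSpend <- PriorPurchase -> PriceTier -> StoreType <- EmailOpen
  P5: AdSpend <- PriorPurchase -> EmailOpen
  P6: AdSpend <- PriorPurchase -> StoreType <- PriceTier -> EmailOpen
  P7: AdSpend <- PriorPurchase -> StoreType <- EmailOpen
The empty set is not sufficient: P1 (AdSpend <- PriorPurchase -> Seasonality -> PriceTier -> EmailOpen) has no collider blocking it and no conditioned non-collider, so it is open.
Try {PriorPurchase}:
  P1: blocked at fork node PriorPurchase ∈ conditioning set.
  P2: blocked at fork node PriorPurchase ∈ conditioning set.
  P3: blocked at fork node PriorPurchase ∈ conditioning set.
  P4: blocked at fork node PriorPurchase ∈ conditioning set.
  P5: blocked at fork node PriorPurchase ∈ conditioning set.
  P6: blocked at fork node PriorPurchase ∈ conditioning set.
  P7: blocked at fork node PriorPurchase ∈ conditioning set.
{PriorPurchase} contains no descendant of AdSpend and blocks every backdoor path.
No other singleton works — e.g. {Seasonality} leaves P3 open — so {PriorPurchase} is the unique smallest valid adjustment set.

{PriorPurchase}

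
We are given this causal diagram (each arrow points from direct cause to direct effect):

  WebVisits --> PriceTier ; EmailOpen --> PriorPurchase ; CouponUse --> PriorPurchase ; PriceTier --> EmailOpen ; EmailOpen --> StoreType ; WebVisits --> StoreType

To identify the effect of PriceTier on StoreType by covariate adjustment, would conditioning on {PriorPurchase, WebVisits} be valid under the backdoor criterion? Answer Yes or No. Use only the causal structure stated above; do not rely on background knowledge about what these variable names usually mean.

Backdoor paths from PriceTier to StoreType (paths whose first edge points into PriceTier):
  P1: PriceTier <- WebVisits -> StoreType
Condition 1 (no descendant of PriceTier in the set): FAILS — PriorPurchase is a descendant of PriceTier.
Condition 2 (every backdoor path blocked by {PriorPurchase, WebVisits}):
  P1: blocked at fork node WebVisits ∈ conditioning set.
{PriorPurchase, WebVisits} does not satisfy the backdoor criterion.

No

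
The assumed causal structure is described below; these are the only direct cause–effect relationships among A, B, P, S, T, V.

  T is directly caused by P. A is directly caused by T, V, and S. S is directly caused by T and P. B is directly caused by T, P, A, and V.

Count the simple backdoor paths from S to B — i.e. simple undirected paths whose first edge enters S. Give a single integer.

A backdoor path from S to B is any simple undirected path whose first edge points into S (i.e. leaves S via a parent).
Parents of S: {P, T}.
Enumerating:
  P1: S <- P -> T -> A <- V -> B
  P2: S <- P -> T -> A -> B
  P3: S <- P -> T -> B
  P4: S <- P -> B
  P5: S <- T <- P -> B
  P6: S <- T -> A <- V -> B
  P7: S <- T -> A -> B
  P8: S <- T -> B
That exhausts the simple backdoor paths. Count: 8.

8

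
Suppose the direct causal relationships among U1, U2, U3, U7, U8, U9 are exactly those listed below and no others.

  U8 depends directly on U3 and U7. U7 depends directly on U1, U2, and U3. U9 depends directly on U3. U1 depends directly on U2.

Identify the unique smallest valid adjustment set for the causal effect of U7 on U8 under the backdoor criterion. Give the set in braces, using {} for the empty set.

{U3}

Variables eligible for adjustment (non-descendants of U7, excluding U7 and U8): {U1, U2, U3, U9}.
Backdoor paths from U7 to U8:
  P1: U7 <- U3 -> U8
The empty set is not sufficient: P1 (U7 <- U3 -> U8) has no collider blocking it and no conditioned non-collider, so it is open.
Try {U3}:
  P1: blocked at fork node U3 ∈ conditioning set.
{U3} contains no descendant of U7 and blocks every backdoor path.
No other singleton works — e.g. {U2} leaves P1 open — so {U3} is the unique smallest valid adjustment set.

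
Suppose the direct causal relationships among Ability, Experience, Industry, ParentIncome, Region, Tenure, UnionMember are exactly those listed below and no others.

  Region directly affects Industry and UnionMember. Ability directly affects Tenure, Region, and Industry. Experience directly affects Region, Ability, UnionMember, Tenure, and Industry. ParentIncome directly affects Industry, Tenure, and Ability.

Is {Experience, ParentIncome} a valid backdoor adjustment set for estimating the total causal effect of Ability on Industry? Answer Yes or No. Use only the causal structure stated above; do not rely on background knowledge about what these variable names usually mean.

Backdoor paths from Ability to Industry (paths whose first edge points into Ability):
  P1: Ability <- ParentIncome -> Industry
  P2: Ability <- ParentIncome -> Tenure <- Experience -> Region -> Industry
  P3: Ability <- ParentIncome -> Tenure <- Experience -> Industry
  P4: Ability <- ParentIncome -> Tenure <- Experience -> UnionMember <- Region -> Industry
  P5: Ability <- Experience -> Region -> Industry
  P6: Ability <- Experience -> Industry
  P7: Ability <- Experience -> Tenure <- ParentIncome -> Industry
  P8: Ability <- Experience -> UnionMember <- Region -> Industry
Condition 1 (no descendant of Ability in the set): holds — descendants of Ability are {Industry, Region, Tenure, UnionMember}; none are in {Experience, ParentIncome}.
Condition 2 (every backdoor path blocked by {Experience, ParentIncome}):
  P1: blocked at fork node ParentIncome ∈ conditioning set.
  P2: blocked at fork node ParentIncome ∈ conditioning set.
  P3: blocked at fork node ParentIncome ∈ conditioning set.
  P4: blocked at fork node ParentIncome ∈ conditioning set.
  P5: blocked at fork node Experience ∈ conditioning set.
  P6: blocked at fork node Experience ∈ conditioning set.
  P7: blocked at fork node Experience ∈ conditioning set.
  P8: blocked at fork node Experience ∈ conditioning set.
{Experience, ParentIncome} satisfies the backdoor criterion.

Yes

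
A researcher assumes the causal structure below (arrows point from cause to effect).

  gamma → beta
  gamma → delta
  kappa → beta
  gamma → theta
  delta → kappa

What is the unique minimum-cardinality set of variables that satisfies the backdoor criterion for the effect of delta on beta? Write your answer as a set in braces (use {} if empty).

{gamma}

Variables eligible for adjustment (non-descendants of delta, excluding delta and beta): {gamma, theta}.
Backdoor paths from delta to beta:
  P1: delta <- gamma -> beta
The empty set is not sufficient: P1 (delta <- gamma -> beta) has no collider blocking it and no conditioned non-collider, so it is open.
Try {gamma}:
  P1: blocked at fork node gamma ∈ conditioning set.
{gamma} contains no descendant of delta and blocks every backdoor path.
No other singleton works — e.g. {theta} leaves P1 open — so {gamma} is the unique smallest valid adjustment set.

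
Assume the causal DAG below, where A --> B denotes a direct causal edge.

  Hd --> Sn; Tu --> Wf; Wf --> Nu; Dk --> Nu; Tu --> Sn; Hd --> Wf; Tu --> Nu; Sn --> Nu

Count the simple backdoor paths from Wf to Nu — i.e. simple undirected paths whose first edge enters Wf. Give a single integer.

A backdoor path from Wf to Nu is any simple undirected path whose first edge points into Wf (i.e. leaves Wf via a parent).
Parents of Wf: {Hd, Tu}.
Enumerating:
  P1: Wf <- Tu -> Sn -> Nu
  P2: Wf <- Tu -> Nu
  P3: Wf <- Hd -> Sn <- Tu -> Nu
  P4: Wf <- Hd -> Sn -> Nu
That exhausts the simple backdoor paths. Count: 4.

4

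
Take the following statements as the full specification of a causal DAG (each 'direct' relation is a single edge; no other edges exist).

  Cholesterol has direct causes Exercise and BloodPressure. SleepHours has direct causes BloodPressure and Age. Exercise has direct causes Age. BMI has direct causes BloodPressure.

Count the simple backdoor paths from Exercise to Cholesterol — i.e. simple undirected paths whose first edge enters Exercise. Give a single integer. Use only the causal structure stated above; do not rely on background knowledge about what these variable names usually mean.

1

A backdoor path from Exercise to Cholesterol is any simple undirected path whose first edge points into Exercise (i.e. leaves Exercise via a parent).
Parents of Exercise: {Age}.
Enumerating:
  P1: Exercise <- Age -> SleepHours <- BloodPressure -> Cholesterol
That exhausts the simple backdoor paths. Count: 1.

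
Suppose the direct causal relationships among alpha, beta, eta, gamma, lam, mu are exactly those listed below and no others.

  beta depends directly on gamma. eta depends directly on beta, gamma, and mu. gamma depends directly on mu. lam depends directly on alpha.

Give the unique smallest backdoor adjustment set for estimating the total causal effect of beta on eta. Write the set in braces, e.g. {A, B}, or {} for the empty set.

Variables eligible for adjustment (non-descendants of beta, excluding beta and eta): {alpha, gamma, lam, mu}.
Backdoor paths from beta to eta:
  P1: beta <- gamma <- mu -> eta
  P2: beta <- gamma -> eta
The empty set is not sufficient: P1 (beta <- gamma <- mu -> eta) has no collider blocking it and no conditioned non-collider, so it is open.
Try {gamma}:
  P1: blocked at chain node gamma ∈ conditioning set.
  P2: blocked at fork node gamma ∈ conditioning set.
{gamma} contains no descendant of beta and blocks every backdoor path.
No other singleton works — e.g. {alpha} leaves P1 open — so {gamma} is the unique smallest valid adjustment set.

{gamma}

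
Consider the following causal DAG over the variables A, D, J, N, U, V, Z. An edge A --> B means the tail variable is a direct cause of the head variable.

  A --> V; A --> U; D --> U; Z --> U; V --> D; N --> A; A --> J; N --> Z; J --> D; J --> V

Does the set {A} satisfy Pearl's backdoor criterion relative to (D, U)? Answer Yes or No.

Backdoor paths from D to U (paths whose first edge points into D):
  P1: D <- J <- A <- N -> Z -> U
  P2: D <- J <- A -> U
  P3: D <- J -> V <- A <- N -> Z -> U
  P4: D <- J -> V <- A -> U
  P5: D <- V <- A <- N -> Z -> U
  P6: D <- V <- A -> U
  P7: D <- V <- J <- A <- N -> Z -> U
  P8: D <- V <- J <- A -> U
Condition 1 (no descendant of D in the set): holds — descendants of D are {U}; none are in {A}.
Condition 2 (every backdoor path blocked by {A}):
  P1: blocked at chain node A ∈ conditioning set.
  P2: blocked at fork node A ∈ conditioning set.
  P3: blocked at collider V (neither it nor any descendant is in the conditioning set).
  P4: blocked at collider V (neither it nor any descendant is in the conditioning set).
  P5: blocked at chain node A ∈ conditioning set.
  P6: blocked at fork node A ∈ conditioning set.
  P7: blocked at chain node A ∈ conditioning set.
  P8: blocked at fork node A ∈ conditioning set.
{A} satisfies the backdoor criterion.

Yes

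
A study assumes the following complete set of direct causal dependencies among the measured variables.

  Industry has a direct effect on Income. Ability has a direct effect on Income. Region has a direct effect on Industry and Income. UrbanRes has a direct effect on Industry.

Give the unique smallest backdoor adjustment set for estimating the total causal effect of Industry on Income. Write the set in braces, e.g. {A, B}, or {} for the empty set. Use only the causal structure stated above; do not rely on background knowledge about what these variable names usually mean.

{Region}

Variables eligible for adjustment (non-descendants of Industry, excluding Industry and Income): {Ability, Region, UrbanRes}.
Backdoor paths from Industry to Income:
  P1: Industry <- Region -> Income
The empty set is not sufficient: P1 (Industry <- Region -> Income) has no collider blocking it and no conditioned non-collider, so it is open.
Try {Region}:
  P1: blocked at fork node Region ∈ conditioning set.
{Region} contains no descendant of Industry and blocks every backdoor path.
No other singleton works — e.g. {UrbanRes} leaves P1 open — so {Region} is the unique smallest valid adjustment set.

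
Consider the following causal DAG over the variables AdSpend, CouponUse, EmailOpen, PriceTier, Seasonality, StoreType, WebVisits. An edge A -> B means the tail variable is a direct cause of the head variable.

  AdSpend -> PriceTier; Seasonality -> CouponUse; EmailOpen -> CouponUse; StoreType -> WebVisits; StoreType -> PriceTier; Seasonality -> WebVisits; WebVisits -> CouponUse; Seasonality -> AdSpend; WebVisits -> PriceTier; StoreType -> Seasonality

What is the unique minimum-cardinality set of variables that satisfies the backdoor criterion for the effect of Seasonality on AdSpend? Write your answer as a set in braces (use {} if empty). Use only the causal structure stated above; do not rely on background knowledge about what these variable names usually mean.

Variables eligible for adjustment (non-descendants of Seasonality, excluding Seasonality and AdSpend): {EmailOpen, StoreType}.
Backdoor paths from Seasonality to AdSpend:
  P1: Seasonality <- StoreType -> WebVisits -> PriceTier <- AdSpend
  P2: Seasonality <- StoreType -> PriceTier <- AdSpend
Each backdoor path contains an unconditioned collider, so every path is already blocked with the empty conditioning set:
  P1: blocked at collider PriceTier (neither it nor any descendant is in the conditioning set).
  P2: blocked at collider PriceTier (neither it nor any descendant is in the conditioning set).
The empty set is therefore the unique smallest valid set.

{}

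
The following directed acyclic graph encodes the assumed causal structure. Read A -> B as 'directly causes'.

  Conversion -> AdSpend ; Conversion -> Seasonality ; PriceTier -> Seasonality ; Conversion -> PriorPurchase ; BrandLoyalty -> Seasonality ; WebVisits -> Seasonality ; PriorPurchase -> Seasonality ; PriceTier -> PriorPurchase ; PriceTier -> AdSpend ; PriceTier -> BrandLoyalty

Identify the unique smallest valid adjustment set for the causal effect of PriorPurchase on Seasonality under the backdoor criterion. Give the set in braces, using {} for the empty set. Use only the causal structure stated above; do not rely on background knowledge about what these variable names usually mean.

{Conversion, PriceTier}

Variables eligible for adjustment (non-descendants of PriorPurchase, excluding PriorPurchase and Seasonality): {AdSpend, BrandLoyalty, Conversion, PriceTier, WebVisits}.
Backdoor paths from PriorPurchase to Seasonality:
  P1: PriorPurchase <- Conversion -> AdSpend <- PriceTier -> BrandLoyalty -> Seasonality
  P2: PriorPurchase <- Conversion -> AdSpend <- PriceTier -> Seasonality
  P3: PriorPurchase <- Conversion -> Seasonality
  P4: PriorPurchase <- PriceTier -> BrandLoyalty -> Seasonality
  P5: PriorPurchase <- PriceTier -> AdSpend <- Conversion -> Seasonality
  P6: PriorPurchase <- PriceTier -> Seasonality
The empty set is not sufficient: P3 (PriorPurchase <- Conversion -> Seasonality) has no collider blocking it and no conditioned non-collider, so it is open.
Try {Conversion, PriceTier}:
  P1: blocked at fork node Conversion ∈ conditioning set.
  P2: blocked at fork node Conversion ∈ conditioning set.
  P3: blocked at fork node Conversion ∈ conditioning set.
  P4: blocked at fork node PriceTier ∈ conditioning set.
  P5: blocked at fork node PriceTier ∈ conditioning set.
  P6: blocked at fork node PriceTier ∈ conditioning set.
{Conversion, PriceTier} contains no descendant of PriorPurchase and blocks every backdoor path.
Every element of {Conversion, PriceTier} is needed (dropping Conversion leaves P3 open; dropping PriceTier leaves P4 open), so no proper subset is valid.
Among all size-2 subsets of the eligible variables, only {Conversion, PriceTier} blocks every backdoor path, so it is the unique smallest valid adjustment set.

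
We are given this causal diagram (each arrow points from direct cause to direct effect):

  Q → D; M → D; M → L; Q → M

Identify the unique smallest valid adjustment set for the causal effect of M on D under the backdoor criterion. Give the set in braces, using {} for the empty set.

Variables eligible for adjustment (non-descendants of M, excluding M and D): {Q}.
Backdoor paths from M to D:
  P1: M <- Q -> D
The empty set is not sufficient: P1 (M <- Q -> D) has no collider blocking it and no conditioned non-collider, so it is open.
Try {Q}:
  P1: blocked at fork node Q ∈ conditioning set.
{Q} contains no descendant of M and blocks every backdoor path.
{Q} is the unique smallest valid adjustment set.

{Q}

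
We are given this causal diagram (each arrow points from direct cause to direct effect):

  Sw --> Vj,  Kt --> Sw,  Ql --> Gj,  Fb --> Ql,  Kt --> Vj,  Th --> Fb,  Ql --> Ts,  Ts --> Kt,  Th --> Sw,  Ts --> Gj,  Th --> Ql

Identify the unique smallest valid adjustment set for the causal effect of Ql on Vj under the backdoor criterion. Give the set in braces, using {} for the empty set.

Variables eligible for adjustment (non-descendants of Ql, excluding Ql and Vj): {Fb, Th}.
Backdoor paths from Ql to Vj:
  P1: Ql <- Th -> Sw <- Kt -> Vj
  P2: Ql <- Th -> Sw -> Vj
  P3: Ql <- Fb <- Th -> Sw <- Kt -> Vj
  P4: Ql <- Fb <- Th -> Sw -> Vj
The empty set is not sufficient: P2 (Ql <- Th -> Sw -> Vj) has no collider blocking it and no conditioned non-collider, so it is open.
Try {Th}:
  P1: blocked at fork node Th ∈ conditioning set.
  P2: blocked at fork node Th ∈ conditioning set.
  P3: blocked at fork node Th ∈ conditioning set.
  P4: blocked at fork node Th ∈ conditioning set.
{Th} contains no descendant of Ql and blocks every backdoor path.
No other singleton works — e.g. {Fb} leaves P2 open — so {Th} is the unique smallest valid adjustment set.

{Th}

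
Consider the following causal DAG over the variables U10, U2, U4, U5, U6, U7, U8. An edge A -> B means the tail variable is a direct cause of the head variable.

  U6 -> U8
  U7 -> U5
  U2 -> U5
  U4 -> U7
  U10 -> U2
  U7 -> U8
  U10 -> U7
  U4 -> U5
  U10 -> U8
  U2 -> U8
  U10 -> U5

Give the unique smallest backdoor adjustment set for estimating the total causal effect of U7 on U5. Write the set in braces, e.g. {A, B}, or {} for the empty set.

Variables eligible for adjustment (non-descendants of U7, excluding U7 and U5): {U10, U2, U4, U6}.
Backdoor paths from U7 to U5:
  P1: U7 <- U10 -> U2 -> U5
  P2: U7 <- U10 -> U8 <- U2 -> U5
  P3: U7 <- U10 -> U5
  P4: U7 <- U4 -> U5
The empty set is not sufficient: P1 (U7 <- U10 -> U2 -> U5) has no collider blocking it and no conditioned non-collider, so it is open.
Try {U10, U4}:
  P1: blocked at fork node U10 ∈ conditioning set.
  P2: blocked at fork node U10 ∈ conditioning set.
  P3: blocked at fork node U10 ∈ conditioning set.
  P4: blocked at fork node U4 ∈ conditioning set.
{U10, U4} contains no descendant of U7 and blocks every backdoor path.
Every element of {U10, U4} is needed (dropping U10 leaves P1 open; dropping U4 leaves P4 open), so no proper subset is valid.
Among all size-2 subsets of the eligible variables, only {U10, U4} blocks every backdoor path, so it is the unique smallest valid adjustment set.

{U10, U4}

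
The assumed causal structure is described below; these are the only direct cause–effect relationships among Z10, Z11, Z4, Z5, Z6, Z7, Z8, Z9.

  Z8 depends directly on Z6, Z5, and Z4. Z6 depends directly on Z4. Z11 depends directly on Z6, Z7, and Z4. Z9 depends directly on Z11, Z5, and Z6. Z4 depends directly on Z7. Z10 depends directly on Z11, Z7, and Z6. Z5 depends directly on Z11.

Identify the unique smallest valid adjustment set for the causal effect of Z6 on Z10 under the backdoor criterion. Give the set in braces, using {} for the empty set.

{Z4}

Variables eligible for adjustment (non-descendants of Z6, excluding Z6 and Z10): {Z4, Z7}.
Backdoor paths from Z6 to Z10:
  P1: Z6 <- Z4 <- Z7 -> Z11 -> Z10
  P2: Z6 <- Z4 <- Z7 -> Z10
  P3: Z6 <- Z4 -> Z11 <- Z7 -> Z10
  P4: Z6 <- Z4 -> Z11 -> Z10
  P5: Z6 <- Z4 -> Z8 <- Z5 <- Z11 <- Z7 -> Z10
  P6: Z6 <- Z4 -> Z8 <- Z5 <- Z11 -> Z10
  P7: Z6 <- Z4 -> Z8 <- Z5 -> Z9 <- Z11 <- Z7 -> Z10
  P8: Z6 <- Z4 -> Z8 <- Z5 -> Z9 <- Z11 -> Z10
The empty set is not sufficient: P1 (Z6 <- Z4 <- Z7 -> Z11 -> Z10) has no collider blocking it and no conditioned non-collider, so it is open.
Try {Z4}:
  P1: blocked at chain node Z4 ∈ conditioning set.
  P2: blocked at chain node Z4 ∈ conditioning set.
  P3: blocked at fork node Z4 ∈ conditioning set.
  P4: blocked at fork node Z4 ∈ conditioning set.
  P5: blocked at fork node Z4 ∈ conditioning set.
  P6: blocked at fork node Z4 ∈ conditioning set.
  P7: blocked at fork node Z4 ∈ conditioning set.
  P8: blocked at fork node Z4 ∈ conditioning set.
{Z4} contains no descendant of Z6 and blocks every backdoor path.
No other singleton works — e.g. {Z7} leaves P4 open — so {Z4} is the unique smallest valid adjustment set.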